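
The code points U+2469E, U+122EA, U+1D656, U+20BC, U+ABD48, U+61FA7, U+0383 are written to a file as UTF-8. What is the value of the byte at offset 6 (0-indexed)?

U+2469E → 4-byte form F0 A4 9A 9E at offsets 0–3.
U+122EA → 4-byte form F0 92 8B AA at offsets 4–7.
Offset 6 falls in char 2's range; it's byte 3 of F0 92 8B AA = 0x8B.

0x8B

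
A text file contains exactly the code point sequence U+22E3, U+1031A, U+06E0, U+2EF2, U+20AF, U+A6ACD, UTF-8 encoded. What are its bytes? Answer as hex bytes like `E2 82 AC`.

U+22E3: 3-byte form → E2 8B A3.
U+1031A: 4-byte form → F0 90 8C 9A.
U+06E0: 2-byte form → DB A0.
U+2EF2: 3-byte form → E2 BB B2.
U+20AF: 3-byte form → E2 82 AF.
U+A6ACD: 4-byte form → F2 A6 AB 8D.
Concatenated (19 bytes): E2 8B A3 F0 90 8C 9A DB A0 E2 BB B2 E2 82 AF F2 A6 AB 8D.

E2 8B A3 F0 90 8C 9A DB A0 E2 BB B2 E2 82 AF F2 A6 AB 8D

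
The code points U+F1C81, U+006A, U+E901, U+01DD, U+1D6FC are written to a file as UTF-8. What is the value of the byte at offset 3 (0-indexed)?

0x81

U+F1C81 → 4-byte form F3 B1 B2 81 at offsets 0–3.
Offset 3 falls in char 1's range; it's byte 4 of F3 B1 B2 81 = 0x81.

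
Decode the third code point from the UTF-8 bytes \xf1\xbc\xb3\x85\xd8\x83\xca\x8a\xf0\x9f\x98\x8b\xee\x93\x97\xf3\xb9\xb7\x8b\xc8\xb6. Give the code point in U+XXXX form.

Offset 0: leading byte 0xF1 = 11110001 → 4-byte char #1 = F1 BC B3 85.
Offset 4: leading byte 0xD8 = 11011000 → 2-byte char #2 = D8 83.
Offset 6: leading byte 0xCA = 11001010 → 2-byte char #3 = CA 8A.
Leading byte 0xCA = 11001010 matches 110xxxxx → 2-byte sequence.
Byte 1: 0xCA = 11001010, payload 01010 (5 bits).
Byte 2: 0x8A = 10001010 (10xxxxxx ✓), payload 001010.
Concatenate: 01010001010 = 0x28A (11 bits → U+028A).

U+028A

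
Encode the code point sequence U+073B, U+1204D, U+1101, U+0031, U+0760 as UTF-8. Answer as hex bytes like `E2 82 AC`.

DC BB F0 92 81 8D E1 84 81 31 DD A0

U+073B: 2-byte form → DC BB.
U+1204D: 4-byte form → F0 92 81 8D.
U+1101: 3-byte form → E1 84 81.
U+0031: 1-byte form → 31.
U+0760: 2-byte form → DD A0.
Concatenated (12 bytes): DC BB F0 92 81 8D E1 84 81 31 DD A0.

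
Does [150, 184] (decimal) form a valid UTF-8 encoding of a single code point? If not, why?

Byte 0x96 = 10010110 has the form 10xxxxxx — a continuation byte — but there is no preceding leading byte.

invalid (continuation byte with no leading byte)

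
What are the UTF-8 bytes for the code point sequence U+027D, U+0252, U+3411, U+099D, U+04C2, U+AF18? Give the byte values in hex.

U+027D: 2-byte form → C9 BD.
U+0252: 2-byte form → C9 92.
U+3411: 3-byte form → E3 90 91.
U+099D: 3-byte form → E0 A6 9D.
U+04C2: 2-byte form → D3 82.
U+AF18: 3-byte form → EA BC 98.
Concatenated (15 bytes): C9 BD C9 92 E3 90 91 E0 A6 9D D3 82 EA BC 98.

C9 BD C9 92 E3 90 91 E0 A6 9D D3 82 EA BC 98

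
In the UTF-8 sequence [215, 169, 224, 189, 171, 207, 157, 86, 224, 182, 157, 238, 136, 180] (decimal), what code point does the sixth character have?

U+E234

Offset 0: leading byte 0xD7 = 11010111 → 2-byte char #1 = D7 A9.
Offset 2: leading byte 0xE0 = 11100000 → 3-byte char #2 = E0 BD AB.
Offset 5: leading byte 0xCF = 11001111 → 2-byte char #3 = CF 9D.
Offset 7: leading byte 0x56 = 01010110 → 1-byte char #4 = 56.
Offset 8: leading byte 0xE0 = 11100000 → 3-byte char #5 = E0 B6 9D.
Offset 11: leading byte 0xEE = 11101110 → 3-byte char #6 = EE 88 B4.
Leading byte 0xEE = 11101110 matches 1110xxxx → 3-byte sequence.
Byte 1: 0xEE = 11101110, payload 1110 (4 bits).
Byte 2: 0x88 = 10001000 (10xxxxxx ✓), payload 001000.
Byte 3: 0xB4 = 10110100 (10xxxxxx ✓), payload 110100.
Concatenate: 1110001000110100 = 0xE234 (16 bits → U+E234).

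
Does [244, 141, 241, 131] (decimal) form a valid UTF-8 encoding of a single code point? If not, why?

Leading byte 0xF4 = 11110100 → 4-byte form.
Byte 3 is 0xF1 = 11110001, which is not 10xxxxxx — expected a continuation byte.

invalid (non-continuation byte where continuation expected)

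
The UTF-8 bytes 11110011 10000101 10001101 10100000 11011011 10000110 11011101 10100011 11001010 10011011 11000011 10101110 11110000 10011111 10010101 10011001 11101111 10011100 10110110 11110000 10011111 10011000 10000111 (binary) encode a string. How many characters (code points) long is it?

Byte at offset 0: 0xF3 = 11110011 → 4-byte char (#1). Advance 4.
Byte at offset 4: 0xDB = 11011011 → 2-byte char (#2). Advance 2.
Byte at offset 6: 0xDD = 11011101 → 2-byte char (#3). Advance 2.
Byte at offset 8: 0xCA = 11001010 → 2-byte char (#4). Advance 2.
Byte at offset 10: 0xC3 = 11000011 → 2-byte char (#5). Advance 2.
Byte at offset 12: 0xF0 = 11110000 → 4-byte char (#6). Advance 4.
Byte at offset 16: 0xEF = 11101111 → 3-byte char (#7). Advance 3.
Byte at offset 19: 0xF0 = 11110000 → 4-byte char (#8). Advance 4.
Reached end at offset 23 after 8 code points.

8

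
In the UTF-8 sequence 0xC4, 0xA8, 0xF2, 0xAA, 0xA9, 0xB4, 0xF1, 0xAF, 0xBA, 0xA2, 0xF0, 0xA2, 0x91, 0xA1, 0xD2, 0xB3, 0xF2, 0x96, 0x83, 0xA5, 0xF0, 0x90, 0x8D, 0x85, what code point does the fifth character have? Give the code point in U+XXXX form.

U+04B3

Offset 0: leading byte 0xC4 = 11000100 → 2-byte char #1 = C4 A8.
Offset 2: leading byte 0xF2 = 11110010 → 4-byte char #2 = F2 AA A9 B4.
Offset 6: leading byte 0xF1 = 11110001 → 4-byte char #3 = F1 AF BA A2.
Offset 10: leading byte 0xF0 = 11110000 → 4-byte char #4 = F0 A2 91 A1.
Offset 14: leading byte 0xD2 = 11010010 → 2-byte char #5 = D2 B3.
Leading byte 0xD2 = 11010010 matches 110xxxxx → 2-byte sequence.
Byte 1: 0xD2 = 11010010, payload 10010 (5 bits).
Byte 2: 0xB3 = 10110011 (10xxxxxx ✓), payload 110011.
Concatenate: 10010110011 = 0x4B3 (11 bits → U+04B3).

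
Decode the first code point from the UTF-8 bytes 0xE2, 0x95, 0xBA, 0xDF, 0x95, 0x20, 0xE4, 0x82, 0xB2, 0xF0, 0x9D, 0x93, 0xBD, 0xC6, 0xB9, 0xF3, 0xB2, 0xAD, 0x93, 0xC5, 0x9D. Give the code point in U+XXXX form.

U+257A

Offset 0: leading byte 0xE2 = 11100010 → 3-byte char #1 = E2 95 BA.
Leading byte 0xE2 = 11100010 matches 1110xxxx → 3-byte sequence.
Byte 1: 0xE2 = 11100010, payload 0010 (4 bits).
Byte 2: 0x95 = 10010101 (10xxxxxx ✓), payload 010101.
Byte 3: 0xBA = 10111010 (10xxxxxx ✓), payload 111010.
Concatenate: 0010010101111010 = 0x257A (16 bits → U+257A).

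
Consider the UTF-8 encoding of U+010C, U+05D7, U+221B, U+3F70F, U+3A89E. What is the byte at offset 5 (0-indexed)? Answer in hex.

0x88

U+010C → 2-byte form C4 8C at offsets 0–1.
U+05D7 → 2-byte form D7 97 at offsets 2–3.
U+221B → 3-byte form E2 88 9B at offsets 4–6.
Offset 5 falls in char 3's range; it's byte 2 of E2 88 9B = 0x88.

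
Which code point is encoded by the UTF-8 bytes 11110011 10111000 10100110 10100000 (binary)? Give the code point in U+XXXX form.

Leading byte 0xF3 = 11110011 matches 11110xxx → 4-byte sequence.
Byte 1: 0xF3 = 11110011, payload 011 (3 bits).
Byte 2: 0xB8 = 10111000 (10xxxxxx ✓), payload 111000.
Byte 3: 0xA6 = 10100110 (10xxxxxx ✓), payload 100110.
Byte 4: 0xA0 = 10100000 (10xxxxxx ✓), payload 100000.
Concatenate: 011111000100110100000 = 0xF89A0 (21 bits → U+F89A0).

U+F89A0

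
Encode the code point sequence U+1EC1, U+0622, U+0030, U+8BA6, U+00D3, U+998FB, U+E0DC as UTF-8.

U+1EC1: 3-byte form → E1 BB 81.
U+0622: 2-byte form → D8 A2.
U+0030: 1-byte form → 30.
U+8BA6: 3-byte form → E8 AE A6.
U+00D3: 2-byte form → C3 93.
U+998FB: 4-byte form → F2 99 A3 BB.
U+E0DC: 3-byte form → EE 83 9C.
Concatenated (18 bytes): E1 BB 81 D8 A2 30 E8 AE A6 C3 93 F2 99 A3 BB EE 83 9C.

E1 BB 81 D8 A2 30 E8 AE A6 C3 93 F2 99 A3 BB EE 83 9C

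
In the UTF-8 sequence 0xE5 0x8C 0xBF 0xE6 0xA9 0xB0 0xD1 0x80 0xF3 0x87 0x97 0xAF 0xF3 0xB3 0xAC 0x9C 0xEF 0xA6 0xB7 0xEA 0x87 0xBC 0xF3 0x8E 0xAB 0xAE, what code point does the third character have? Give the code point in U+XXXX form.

U+0440

Offset 0: leading byte 0xE5 = 11100101 → 3-byte char #1 = E5 8C BF.
Offset 3: leading byte 0xE6 = 11100110 → 3-byte char #2 = E6 A9 B0.
Offset 6: leading byte 0xD1 = 11010001 → 2-byte char #3 = D1 80.
Leading byte 0xD1 = 11010001 matches 110xxxxx → 2-byte sequence.
Byte 1: 0xD1 = 11010001, payload 10001 (5 bits).
Byte 2: 0x80 = 10000000 (10xxxxxx ✓), payload 000000.
Concatenate: 10001000000 = 0x440 (11 bits → U+0440).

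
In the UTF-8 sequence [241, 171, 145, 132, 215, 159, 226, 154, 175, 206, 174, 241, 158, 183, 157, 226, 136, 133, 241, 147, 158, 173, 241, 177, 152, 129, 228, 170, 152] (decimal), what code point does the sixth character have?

Offset 0: leading byte 0xF1 = 11110001 → 4-byte char #1 = F1 AB 91 84.
Offset 4: leading byte 0xD7 = 11010111 → 2-byte char #2 = D7 9F.
Offset 6: leading byte 0xE2 = 11100010 → 3-byte char #3 = E2 9A AF.
Offset 9: leading byte 0xCE = 11001110 → 2-byte char #4 = CE AE.
Offset 11: leading byte 0xF1 = 11110001 → 4-byte char #5 = F1 9E B7 9D.
Offset 15: leading byte 0xE2 = 11100010 → 3-byte char #6 = E2 88 85.
Leading byte 0xE2 = 11100010 matches 1110xxxx → 3-byte sequence.
Byte 1: 0xE2 = 11100010, payload 0010 (4 bits).
Byte 2: 0x88 = 10001000 (10xxxxxx ✓), payload 001000.
Byte 3: 0x85 = 10000101 (10xxxxxx ✓), payload 000101.
Concatenate: 0010001000000101 = 0x2205 (16 bits → U+2205).

U+2205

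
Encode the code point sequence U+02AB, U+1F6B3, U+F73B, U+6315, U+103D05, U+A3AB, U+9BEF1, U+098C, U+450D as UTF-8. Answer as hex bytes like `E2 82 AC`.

CA AB F0 9F 9A B3 EF 9C BB E6 8C 95 F4 83 B4 85 EA 8E AB F2 9B BB B1 E0 A6 8C E4 94 8D

U+02AB: 2-byte form → CA AB.
U+1F6B3: 4-byte form → F0 9F 9A B3.
U+F73B: 3-byte form → EF 9C BB.
U+6315: 3-byte form → E6 8C 95.
U+103D05: 4-byte form → F4 83 B4 85.
U+A3AB: 3-byte form → EA 8E AB.
U+9BEF1: 4-byte form → F2 9B BB B1.
U+098C: 3-byte form → E0 A6 8C.
U+450D: 3-byte form → E4 94 8D.
Concatenated (29 bytes): CA AB F0 9F 9A B3 EF 9C BB E6 8C 95 F4 83 B4 85 EA 8E AB F2 9B BB B1 E0 A6 8C E4 94 8D.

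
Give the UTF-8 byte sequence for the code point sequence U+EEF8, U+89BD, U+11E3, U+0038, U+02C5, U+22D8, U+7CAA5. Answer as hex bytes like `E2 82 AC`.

EE BB B8 E8 A6 BD E1 87 A3 38 CB 85 E2 8B 98 F1 BC AA A5

U+EEF8: 3-byte form → EE BB B8.
U+89BD: 3-byte form → E8 A6 BD.
U+11E3: 3-byte form → E1 87 A3.
U+0038: 1-byte form → 38.
U+02C5: 2-byte form → CB 85.
U+22D8: 3-byte form → E2 8B 98.
U+7CAA5: 4-byte form → F1 BC AA A5.
Concatenated (19 bytes): EE BB B8 E8 A6 BD E1 87 A3 38 CB 85 E2 8B 98 F1 BC AA A5.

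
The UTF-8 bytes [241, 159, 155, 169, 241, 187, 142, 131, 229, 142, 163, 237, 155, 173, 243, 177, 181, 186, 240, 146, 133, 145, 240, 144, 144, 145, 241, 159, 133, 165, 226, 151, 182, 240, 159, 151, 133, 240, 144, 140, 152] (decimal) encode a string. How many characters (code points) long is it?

11

Byte at offset 0: 0xF1 = 11110001 → 4-byte char (#1). Advance 4.
Byte at offset 4: 0xF1 = 11110001 → 4-byte char (#2). Advance 4.
Byte at offset 8: 0xE5 = 11100101 → 3-byte char (#3). Advance 3.
Byte at offset 11: 0xED = 11101101 → 3-byte char (#4). Advance 3.
Byte at offset 14: 0xF3 = 11110011 → 4-byte char (#5). Advance 4.
Byte at offset 18: 0xF0 = 11110000 → 4-byte char (#6). Advance 4.
Byte at offset 22: 0xF0 = 11110000 → 4-byte char (#7). Advance 4.
Byte at offset 26: 0xF1 = 11110001 → 4-byte char (#8). Advance 4.
Byte at offset 30: 0xE2 = 11100010 → 3-byte char (#9). Advance 3.
Byte at offset 33: 0xF0 = 11110000 → 4-byte char (#10). Advance 4.
Byte at offset 37: 0xF0 = 11110000 → 4-byte char (#11). Advance 4.
Reached end at offset 41 after 11 code points.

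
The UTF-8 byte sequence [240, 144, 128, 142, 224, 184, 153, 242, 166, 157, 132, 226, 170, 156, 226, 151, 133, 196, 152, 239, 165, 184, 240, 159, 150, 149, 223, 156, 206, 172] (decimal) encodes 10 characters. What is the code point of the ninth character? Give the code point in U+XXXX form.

U+07DC

Offset 0: leading byte 0xF0 = 11110000 → 4-byte char #1 = F0 90 80 8E.
Offset 4: leading byte 0xE0 = 11100000 → 3-byte char #2 = E0 B8 99.
Offset 7: leading byte 0xF2 = 11110010 → 4-byte char #3 = F2 A6 9D 84.
Offset 11: leading byte 0xE2 = 11100010 → 3-byte char #4 = E2 AA 9C.
Offset 14: leading byte 0xE2 = 11100010 → 3-byte char #5 = E2 97 85.
Offset 17: leading byte 0xC4 = 11000100 → 2-byte char #6 = C4 98.
Offset 19: leading byte 0xEF = 11101111 → 3-byte char #7 = EF A5 B8.
Offset 22: leading byte 0xF0 = 11110000 → 4-byte char #8 = F0 9F 96 95.
Offset 26: leading byte 0xDF = 11011111 → 2-byte char #9 = DF 9C.
Leading byte 0xDF = 11011111 matches 110xxxxx → 2-byte sequence.
Byte 1: 0xDF = 11011111, payload 11111 (5 bits).
Byte 2: 0x9C = 10011100 (10xxxxxx ✓), payload 011100.
Concatenate: 11111011100 = 0x7DC (11 bits → U+07DC).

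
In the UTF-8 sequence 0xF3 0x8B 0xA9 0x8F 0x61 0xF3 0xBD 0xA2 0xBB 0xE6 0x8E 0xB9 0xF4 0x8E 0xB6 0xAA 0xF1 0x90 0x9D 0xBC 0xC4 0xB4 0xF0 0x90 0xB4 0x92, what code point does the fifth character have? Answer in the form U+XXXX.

U+10EDAA

Offset 0: leading byte 0xF3 = 11110011 → 4-byte char #1 = F3 8B A9 8F.
Offset 4: leading byte 0x61 = 01100001 → 1-byte char #2 = 61.
Offset 5: leading byte 0xF3 = 11110011 → 4-byte char #3 = F3 BD A2 BB.
Offset 9: leading byte 0xE6 = 11100110 → 3-byte char #4 = E6 8E B9.
Offset 12: leading byte 0xF4 = 11110100 → 4-byte char #5 = F4 8E B6 AA.
Leading byte 0xF4 = 11110100 matches 11110xxx → 4-byte sequence.
Byte 1: 0xF4 = 11110100, payload 100 (3 bits).
Byte 2: 0x8E = 10001110 (10xxxxxx ✓), payload 001110.
Byte 3: 0xB6 = 10110110 (10xxxxxx ✓), payload 110110.
Byte 4: 0xAA = 10101010 (10xxxxxx ✓), payload 101010.
Concatenate: 100001110110110101010 = 0x10EDAA (21 bits → U+10EDAA).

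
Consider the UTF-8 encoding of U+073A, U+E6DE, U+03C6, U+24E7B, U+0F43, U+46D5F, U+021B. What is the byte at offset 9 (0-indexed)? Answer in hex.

U+073A → 2-byte form DC BA at offsets 0–1.
U+E6DE → 3-byte form EE 9B 9E at offsets 2–4.
U+03C6 → 2-byte form CF 86 at offsets 5–6.
U+24E7B → 4-byte form F0 A4 B9 BB at offsets 7–10.
Offset 9 falls in char 4's range; it's byte 3 of F0 A4 B9 BB = 0xB9.

0xB9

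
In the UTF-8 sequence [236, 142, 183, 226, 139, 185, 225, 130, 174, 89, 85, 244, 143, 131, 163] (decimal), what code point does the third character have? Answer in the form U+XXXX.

U+10AE

Offset 0: leading byte 0xEC = 11101100 → 3-byte char #1 = EC 8E B7.
Offset 3: leading byte 0xE2 = 11100010 → 3-byte char #2 = E2 8B B9.
Offset 6: leading byte 0xE1 = 11100001 → 3-byte char #3 = E1 82 AE.
Leading byte 0xE1 = 11100001 matches 1110xxxx → 3-byte sequence.
Byte 1: 0xE1 = 11100001, payload 0001 (4 bits).
Byte 2: 0x82 = 10000010 (10xxxxxx ✓), payload 000010.
Byte 3: 0xAE = 10101110 (10xxxxxx ✓), payload 101110.
Concatenate: 0001000010101110 = 0x10AE (16 bits → U+10AE).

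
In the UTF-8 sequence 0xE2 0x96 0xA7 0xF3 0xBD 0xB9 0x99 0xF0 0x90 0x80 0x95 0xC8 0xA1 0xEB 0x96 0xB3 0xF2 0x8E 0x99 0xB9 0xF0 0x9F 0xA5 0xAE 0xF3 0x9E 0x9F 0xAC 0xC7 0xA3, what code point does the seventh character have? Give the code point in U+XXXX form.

Offset 0: leading byte 0xE2 = 11100010 → 3-byte char #1 = E2 96 A7.
Offset 3: leading byte 0xF3 = 11110011 → 4-byte char #2 = F3 BD B9 99.
Offset 7: leading byte 0xF0 = 11110000 → 4-byte char #3 = F0 90 80 95.
Offset 11: leading byte 0xC8 = 11001000 → 2-byte char #4 = C8 A1.
Offset 13: leading byte 0xEB = 11101011 → 3-byte char #5 = EB 96 B3.
Offset 16: leading byte 0xF2 = 11110010 → 4-byte char #6 = F2 8E 99 B9.
Offset 20: leading byte 0xF0 = 11110000 → 4-byte char #7 = F0 9F A5 AE.
Leading byte 0xF0 = 11110000 matches 11110xxx → 4-byte sequence.
Byte 1: 0xF0 = 11110000, payload 000 (3 bits).
Byte 2: 0x9F = 10011111 (10xxxxxx ✓), payload 011111.
Byte 3: 0xA5 = 10100101 (10xxxxxx ✓), payload 100101.
Byte 4: 0xAE = 10101110 (10xxxxxx ✓), payload 101110.
Concatenate: 000011111100101101110 = 0x1F96E (21 bits → U+1F96E).

U+1F96E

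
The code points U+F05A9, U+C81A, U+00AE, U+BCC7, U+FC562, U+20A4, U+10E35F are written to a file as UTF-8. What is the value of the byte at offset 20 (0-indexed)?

U+F05A9 → 4-byte form F3 B0 96 A9 at offsets 0–3.
U+C81A → 3-byte form EC A0 9A at offsets 4–6.
U+00AE → 2-byte form C2 AE at offsets 7–8.
U+BCC7 → 3-byte form EB B3 87 at offsets 9–11.
U+FC562 → 4-byte form F3 BC 95 A2 at offsets 12–15.
U+20A4 → 3-byte form E2 82 A4 at offsets 16–18.
U+10E35F → 4-byte form F4 8E 8D 9F at offsets 19–22.
Offset 20 falls in char 7's range; it's byte 2 of F4 8E 8D 9F = 0x8E.

0x8E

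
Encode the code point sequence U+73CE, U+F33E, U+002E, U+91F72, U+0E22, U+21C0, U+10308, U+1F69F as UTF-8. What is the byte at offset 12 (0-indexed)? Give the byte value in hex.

0xB8

U+73CE → 3-byte form E7 8F 8E at offsets 0–2.
U+F33E → 3-byte form EF 8C BE at offsets 3–5.
U+002E → 1-byte form 2E at offsets 6–6.
U+91F72 → 4-byte form F2 91 BD B2 at offsets 7–10.
U+0E22 → 3-byte form E0 B8 A2 at offsets 11–13.
Offset 12 falls in char 5's range; it's byte 2 of E0 B8 A2 = 0xB8.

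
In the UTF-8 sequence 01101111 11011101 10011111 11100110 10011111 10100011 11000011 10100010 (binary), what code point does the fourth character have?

U+00E2

Offset 0: leading byte 0x6F = 01101111 → 1-byte char #1 = 6F.
Offset 1: leading byte 0xDD = 11011101 → 2-byte char #2 = DD 9F.
Offset 3: leading byte 0xE6 = 11100110 → 3-byte char #3 = E6 9F A3.
Offset 6: leading byte 0xC3 = 11000011 → 2-byte char #4 = C3 A2.
Leading byte 0xC3 = 11000011 matches 110xxxxx → 2-byte sequence.
Byte 1: 0xC3 = 11000011, payload 00011 (5 bits).
Byte 2: 0xA2 = 10100010 (10xxxxxx ✓), payload 100010.
Concatenate: 00011100010 = 0xE2 (11 bits → U+00E2).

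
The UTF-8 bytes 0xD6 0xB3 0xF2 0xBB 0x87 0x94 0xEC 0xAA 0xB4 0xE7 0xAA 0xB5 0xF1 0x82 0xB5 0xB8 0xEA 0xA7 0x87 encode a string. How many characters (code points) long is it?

6

Byte at offset 0: 0xD6 = 11010110 → 2-byte char (#1). Advance 2.
Byte at offset 2: 0xF2 = 11110010 → 4-byte char (#2). Advance 4.
Byte at offset 6: 0xEC = 11101100 → 3-byte char (#3). Advance 3.
Byte at offset 9: 0xE7 = 11100111 → 3-byte char (#4). Advance 3.
Byte at offset 12: 0xF1 = 11110001 → 4-byte char (#5). Advance 4.
Byte at offset 16: 0xEA = 11101010 → 3-byte char (#6). Advance 3.
Reached end at offset 19 after 6 code points.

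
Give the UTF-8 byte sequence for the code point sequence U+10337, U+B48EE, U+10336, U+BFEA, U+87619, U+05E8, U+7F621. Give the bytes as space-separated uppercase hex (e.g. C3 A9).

F0 90 8C B7 F2 B4 A3 AE F0 90 8C B6 EB BF AA F2 87 98 99 D7 A8 F1 BF 98 A1

U+10337: 4-byte form → F0 90 8C B7.
U+B48EE: 4-byte form → F2 B4 A3 AE.
U+10336: 4-byte form → F0 90 8C B6.
U+BFEA: 3-byte form → EB BF AA.
U+87619: 4-byte form → F2 87 98 99.
U+05E8: 2-byte form → D7 A8.
U+7F621: 4-byte form → F1 BF 98 A1.
Concatenated (25 bytes): F0 90 8C B7 F2 B4 A3 AE F0 90 8C B6 EB BF AA F2 87 98 99 D7 A8 F1 BF 98 A1.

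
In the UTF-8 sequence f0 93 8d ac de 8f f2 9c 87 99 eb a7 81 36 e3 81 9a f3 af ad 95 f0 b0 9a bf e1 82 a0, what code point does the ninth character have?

Offset 0: leading byte 0xF0 = 11110000 → 4-byte char #1 = F0 93 8D AC.
Offset 4: leading byte 0xDE = 11011110 → 2-byte char #2 = DE 8F.
Offset 6: leading byte 0xF2 = 11110010 → 4-byte char #3 = F2 9C 87 99.
Offset 10: leading byte 0xEB = 11101011 → 3-byte char #4 = EB A7 81.
Offset 13: leading byte 0x36 = 00110110 → 1-byte char #5 = 36.
Offset 14: leading byte 0xE3 = 11100011 → 3-byte char #6 = E3 81 9A.
Offset 17: leading byte 0xF3 = 11110011 → 4-byte char #7 = F3 AF AD 95.
Offset 21: leading byte 0xF0 = 11110000 → 4-byte char #8 = F0 B0 9A BF.
Offset 25: leading byte 0xE1 = 11100001 → 3-byte char #9 = E1 82 A0.
Leading byte 0xE1 = 11100001 matches 1110xxxx → 3-byte sequence.
Byte 1: 0xE1 = 11100001, payload 0001 (4 bits).
Byte 2: 0x82 = 10000010 (10xxxxxx ✓), payload 000010.
Byte 3: 0xA0 = 10100000 (10xxxxxx ✓), payload 100000.
Concatenate: 0001000010100000 = 0x10A0 (16 bits → U+10A0).

U+10A0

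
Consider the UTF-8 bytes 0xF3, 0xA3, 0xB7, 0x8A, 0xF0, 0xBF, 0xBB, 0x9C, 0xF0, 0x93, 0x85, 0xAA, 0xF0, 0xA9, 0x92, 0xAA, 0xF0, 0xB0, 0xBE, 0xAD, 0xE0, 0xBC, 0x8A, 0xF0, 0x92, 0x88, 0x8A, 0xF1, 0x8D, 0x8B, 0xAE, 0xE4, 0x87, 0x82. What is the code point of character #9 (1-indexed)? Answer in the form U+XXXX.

Offset 0: leading byte 0xF3 = 11110011 → 4-byte char #1 = F3 A3 B7 8A.
Offset 4: leading byte 0xF0 = 11110000 → 4-byte char #2 = F0 BF BB 9C.
Offset 8: leading byte 0xF0 = 11110000 → 4-byte char #3 = F0 93 85 AA.
Offset 12: leading byte 0xF0 = 11110000 → 4-byte char #4 = F0 A9 92 AA.
Offset 16: leading byte 0xF0 = 11110000 → 4-byte char #5 = F0 B0 BE AD.
Offset 20: leading byte 0xE0 = 11100000 → 3-byte char #6 = E0 BC 8A.
Offset 23: leading byte 0xF0 = 11110000 → 4-byte char #7 = F0 92 88 8A.
Offset 27: leading byte 0xF1 = 11110001 → 4-byte char #8 = F1 8D 8B AE.
Offset 31: leading byte 0xE4 = 11100100 → 3-byte char #9 = E4 87 82.
Leading byte 0xE4 = 11100100 matches 1110xxxx → 3-byte sequence.
Byte 1: 0xE4 = 11100100, payload 0100 (4 bits).
Byte 2: 0x87 = 10000111 (10xxxxxx ✓), payload 000111.
Byte 3: 0x82 = 10000010 (10xxxxxx ✓), payload 000010.
Concatenate: 0100000111000010 = 0x41C2 (16 bits → U+41C2).

U+41C2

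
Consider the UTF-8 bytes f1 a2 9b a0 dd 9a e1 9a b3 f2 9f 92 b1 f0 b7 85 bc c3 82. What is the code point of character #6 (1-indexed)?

Offset 0: leading byte 0xF1 = 11110001 → 4-byte char #1 = F1 A2 9B A0.
Offset 4: leading byte 0xDD = 11011101 → 2-byte char #2 = DD 9A.
Offset 6: leading byte 0xE1 = 11100001 → 3-byte char #3 = E1 9A B3.
Offset 9: leading byte 0xF2 = 11110010 → 4-byte char #4 = F2 9F 92 B1.
Offset 13: leading byte 0xF0 = 11110000 → 4-byte char #5 = F0 B7 85 BC.
Offset 17: leading byte 0xC3 = 11000011 → 2-byte char #6 = C3 82.
Leading byte 0xC3 = 11000011 matches 110xxxxx → 2-byte sequence.
Byte 1: 0xC3 = 11000011, payload 00011 (5 bits).
Byte 2: 0x82 = 10000010 (10xxxxxx ✓), payload 000010.
Concatenate: 00011000010 = 0xC2 (11 bits → U+00C2).

U+00C2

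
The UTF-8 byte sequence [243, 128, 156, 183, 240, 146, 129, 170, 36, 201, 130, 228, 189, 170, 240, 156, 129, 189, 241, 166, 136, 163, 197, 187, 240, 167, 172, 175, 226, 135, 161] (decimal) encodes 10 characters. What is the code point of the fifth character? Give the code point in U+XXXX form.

Offset 0: leading byte 0xF3 = 11110011 → 4-byte char #1 = F3 80 9C B7.
Offset 4: leading byte 0xF0 = 11110000 → 4-byte char #2 = F0 92 81 AA.
Offset 8: leading byte 0x24 = 00100100 → 1-byte char #3 = 24.
Offset 9: leading byte 0xC9 = 11001001 → 2-byte char #4 = C9 82.
Offset 11: leading byte 0xE4 = 11100100 → 3-byte char #5 = E4 BD AA.
Leading byte 0xE4 = 11100100 matches 1110xxxx → 3-byte sequence.
Byte 1: 0xE4 = 11100100, payload 0100 (4 bits).
Byte 2: 0xBD = 10111101 (10xxxxxx ✓), payload 111101.
Byte 3: 0xAA = 10101010 (10xxxxxx ✓), payload 101010.
Concatenate: 0100111101101010 = 0x4F6A (16 bits → U+4F6A).

U+4F6A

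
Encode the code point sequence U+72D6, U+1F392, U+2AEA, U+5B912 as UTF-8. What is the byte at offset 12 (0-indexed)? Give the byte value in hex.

0xA4

U+72D6 → 3-byte form E7 8B 96 at offsets 0–2.
U+1F392 → 4-byte form F0 9F 8E 92 at offsets 3–6.
U+2AEA → 3-byte form E2 AB AA at offsets 7–9.
U+5B912 → 4-byte form F1 9B A4 92 at offsets 10–13.
Offset 12 falls in char 4's range; it's byte 3 of F1 9B A4 92 = 0xA4.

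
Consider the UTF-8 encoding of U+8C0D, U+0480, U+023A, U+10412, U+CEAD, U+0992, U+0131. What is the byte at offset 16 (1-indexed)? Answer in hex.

1-indexed offset 16 is 0-indexed offset 15.
U+8C0D → 3-byte form E8 B0 8D at offsets 0–2.
U+0480 → 2-byte form D2 80 at offsets 3–4.
U+023A → 2-byte form C8 BA at offsets 5–6.
U+10412 → 4-byte form F0 90 90 92 at offsets 7–10.
U+CEAD → 3-byte form EC BA AD at offsets 11–13.
U+0992 → 3-byte form E0 A6 92 at offsets 14–16.
Offset 15 falls in char 6's range; it's byte 2 of E0 A6 92 = 0xA6.

0xA6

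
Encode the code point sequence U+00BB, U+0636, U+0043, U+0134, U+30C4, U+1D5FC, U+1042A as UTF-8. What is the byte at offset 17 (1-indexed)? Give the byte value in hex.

0x90

1-indexed offset 17 is 0-indexed offset 16.
U+00BB → 2-byte form C2 BB at offsets 0–1.
U+0636 → 2-byte form D8 B6 at offsets 2–3.
U+0043 → 1-byte form 43 at offsets 4–4.
U+0134 → 2-byte form C4 B4 at offsets 5–6.
U+30C4 → 3-byte form E3 83 84 at offsets 7–9.
U+1D5FC → 4-byte form F0 9D 97 BC at offsets 10–13.
U+1042A → 4-byte form F0 90 90 AA at offsets 14–17.
Offset 16 falls in char 7's range; it's byte 3 of F0 90 90 AA = 0x90.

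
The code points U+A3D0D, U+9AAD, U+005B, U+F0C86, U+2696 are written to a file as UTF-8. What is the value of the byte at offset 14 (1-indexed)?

0x9A

1-indexed offset 14 is 0-indexed offset 13.
U+A3D0D → 4-byte form F2 A3 B4 8D at offsets 0–3.
U+9AAD → 3-byte form E9 AA AD at offsets 4–6.
U+005B → 1-byte form 5B at offsets 7–7.
U+F0C86 → 4-byte form F3 B0 B2 86 at offsets 8–11.
U+2696 → 3-byte form E2 9A 96 at offsets 12–14.
Offset 13 falls in char 5's range; it's byte 2 of E2 9A 96 = 0x9A.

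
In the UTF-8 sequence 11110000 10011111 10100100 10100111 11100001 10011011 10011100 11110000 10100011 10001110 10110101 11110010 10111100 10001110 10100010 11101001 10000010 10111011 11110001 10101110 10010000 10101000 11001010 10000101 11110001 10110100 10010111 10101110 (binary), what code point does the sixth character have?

U+6E428

Offset 0: leading byte 0xF0 = 11110000 → 4-byte char #1 = F0 9F A4 A7.
Offset 4: leading byte 0xE1 = 11100001 → 3-byte char #2 = E1 9B 9C.
Offset 7: leading byte 0xF0 = 11110000 → 4-byte char #3 = F0 A3 8E B5.
Offset 11: leading byte 0xF2 = 11110010 → 4-byte char #4 = F2 BC 8E A2.
Offset 15: leading byte 0xE9 = 11101001 → 3-byte char #5 = E9 82 BB.
Offset 18: leading byte 0xF1 = 11110001 → 4-byte char #6 = F1 AE 90 A8.
Leading byte 0xF1 = 11110001 matches 11110xxx → 4-byte sequence.
Byte 1: 0xF1 = 11110001, payload 001 (3 bits).
Byte 2: 0xAE = 10101110 (10xxxxxx ✓), payload 101110.
Byte 3: 0x90 = 10010000 (10xxxxxx ✓), payload 010000.
Byte 4: 0xA8 = 10101000 (10xxxxxx ✓), payload 101000.
Concatenate: 001101110010000101000 = 0x6E428 (21 bits → U+6E428).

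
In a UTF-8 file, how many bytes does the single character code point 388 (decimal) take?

U+0184 = 0x184. UTF-8 uses 1 byte below 0x80, 2 below 0x800, 3 below 0x10000, 4 up to 0x10FFFF. 0x184 is in U+0080–U+07FF → 2 bytes.

2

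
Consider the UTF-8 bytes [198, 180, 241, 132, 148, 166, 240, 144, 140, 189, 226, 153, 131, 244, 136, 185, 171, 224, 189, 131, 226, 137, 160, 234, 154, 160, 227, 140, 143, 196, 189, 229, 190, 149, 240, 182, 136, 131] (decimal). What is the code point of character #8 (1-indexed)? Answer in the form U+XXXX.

U+A6A0

Offset 0: leading byte 0xC6 = 11000110 → 2-byte char #1 = C6 B4.
Offset 2: leading byte 0xF1 = 11110001 → 4-byte char #2 = F1 84 94 A6.
Offset 6: leading byte 0xF0 = 11110000 → 4-byte char #3 = F0 90 8C BD.
Offset 10: leading byte 0xE2 = 11100010 → 3-byte char #4 = E2 99 83.
Offset 13: leading byte 0xF4 = 11110100 → 4-byte char #5 = F4 88 B9 AB.
Offset 17: leading byte 0xE0 = 11100000 → 3-byte char #6 = E0 BD 83.
Offset 20: leading byte 0xE2 = 11100010 → 3-byte char #7 = E2 89 A0.
Offset 23: leading byte 0xEA = 11101010 → 3-byte char #8 = EA 9A A0.
Leading byte 0xEA = 11101010 matches 1110xxxx → 3-byte sequence.
Byte 1: 0xEA = 11101010, payload 1010 (4 bits).
Byte 2: 0x9A = 10011010 (10xxxxxx ✓), payload 011010.
Byte 3: 0xA0 = 10100000 (10xxxxxx ✓), payload 100000.
Concatenate: 1010011010100000 = 0xA6A0 (16 bits → U+A6A0).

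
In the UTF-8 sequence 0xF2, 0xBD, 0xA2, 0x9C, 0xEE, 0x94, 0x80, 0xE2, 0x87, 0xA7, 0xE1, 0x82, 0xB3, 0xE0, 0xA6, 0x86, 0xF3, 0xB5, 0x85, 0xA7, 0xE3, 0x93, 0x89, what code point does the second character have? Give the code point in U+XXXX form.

Offset 0: leading byte 0xF2 = 11110010 → 4-byte char #1 = F2 BD A2 9C.
Offset 4: leading byte 0xEE = 11101110 → 3-byte char #2 = EE 94 80.
Leading byte 0xEE = 11101110 matches 1110xxxx → 3-byte sequence.
Byte 1: 0xEE = 11101110, payload 1110 (4 bits).
Byte 2: 0x94 = 10010100 (10xxxxxx ✓), payload 010100.
Byte 3: 0x80 = 10000000 (10xxxxxx ✓), payload 000000.
Concatenate: 1110010100000000 = 0xE500 (16 bits → U+E500).

U+E500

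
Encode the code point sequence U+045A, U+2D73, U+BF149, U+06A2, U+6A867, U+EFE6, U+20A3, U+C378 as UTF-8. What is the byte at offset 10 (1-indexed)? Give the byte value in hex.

1-indexed offset 10 is 0-indexed offset 9.
U+045A → 2-byte form D1 9A at offsets 0–1.
U+2D73 → 3-byte form E2 B5 B3 at offsets 2–4.
U+BF149 → 4-byte form F2 BF 85 89 at offsets 5–8.
U+06A2 → 2-byte form DA A2 at offsets 9–10.
Offset 9 falls in char 4's range; it's byte 1 of DA A2 = 0xDA.

0xDA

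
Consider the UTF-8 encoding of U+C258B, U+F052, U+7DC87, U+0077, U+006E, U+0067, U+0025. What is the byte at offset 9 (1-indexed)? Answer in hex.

0xBD

1-indexed offset 9 is 0-indexed offset 8.
U+C258B → 4-byte form F3 82 96 8B at offsets 0–3.
U+F052 → 3-byte form EF 81 92 at offsets 4–6.
U+7DC87 → 4-byte form F1 BD B2 87 at offsets 7–10.
Offset 8 falls in char 3's range; it's byte 2 of F1 BD B2 87 = 0xBD.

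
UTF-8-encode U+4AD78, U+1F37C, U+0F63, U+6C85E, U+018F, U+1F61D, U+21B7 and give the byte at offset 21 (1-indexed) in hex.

1-indexed offset 21 is 0-indexed offset 20.
U+4AD78 → 4-byte form F1 8A B5 B8 at offsets 0–3.
U+1F37C → 4-byte form F0 9F 8D BC at offsets 4–7.
U+0F63 → 3-byte form E0 BD A3 at offsets 8–10.
U+6C85E → 4-byte form F1 AC A1 9E at offsets 11–14.
U+018F → 2-byte form C6 8F at offsets 15–16.
U+1F61D → 4-byte form F0 9F 98 9D at offsets 17–20.
Offset 20 falls in char 6's range; it's byte 4 of F0 9F 98 9D = 0x9D.

0x9D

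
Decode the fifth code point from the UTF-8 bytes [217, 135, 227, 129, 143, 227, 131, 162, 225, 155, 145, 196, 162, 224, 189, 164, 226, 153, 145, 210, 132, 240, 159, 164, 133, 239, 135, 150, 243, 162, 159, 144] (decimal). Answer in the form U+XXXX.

Offset 0: leading byte 0xD9 = 11011001 → 2-byte char #1 = D9 87.
Offset 2: leading byte 0xE3 = 11100011 → 3-byte char #2 = E3 81 8F.
Offset 5: leading byte 0xE3 = 11100011 → 3-byte char #3 = E3 83 A2.
Offset 8: leading byte 0xE1 = 11100001 → 3-byte char #4 = E1 9B 91.
Offset 11: leading byte 0xC4 = 11000100 → 2-byte char #5 = C4 A2.
Leading byte 0xC4 = 11000100 matches 110xxxxx → 2-byte sequence.
Byte 1: 0xC4 = 11000100, payload 00100 (5 bits).
Byte 2: 0xA2 = 10100010 (10xxxxxx ✓), payload 100010.
Concatenate: 00100100010 = 0x122 (11 bits → U+0122).

U+0122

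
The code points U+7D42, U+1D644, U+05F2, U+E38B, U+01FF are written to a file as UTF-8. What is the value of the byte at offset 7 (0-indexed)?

U+7D42 → 3-byte form E7 B5 82 at offsets 0–2.
U+1D644 → 4-byte form F0 9D 99 84 at offsets 3–6.
U+05F2 → 2-byte form D7 B2 at offsets 7–8.
Offset 7 falls in char 3's range; it's byte 1 of D7 B2 = 0xD7.

0xD7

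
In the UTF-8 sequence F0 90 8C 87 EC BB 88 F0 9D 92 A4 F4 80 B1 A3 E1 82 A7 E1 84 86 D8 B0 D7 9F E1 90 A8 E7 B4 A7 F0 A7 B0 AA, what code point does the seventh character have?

U+0630

Offset 0: leading byte 0xF0 = 11110000 → 4-byte char #1 = F0 90 8C 87.
Offset 4: leading byte 0xEC = 11101100 → 3-byte char #2 = EC BB 88.
Offset 7: leading byte 0xF0 = 11110000 → 4-byte char #3 = F0 9D 92 A4.
Offset 11: leading byte 0xF4 = 11110100 → 4-byte char #4 = F4 80 B1 A3.
Offset 15: leading byte 0xE1 = 11100001 → 3-byte char #5 = E1 82 A7.
Offset 18: leading byte 0xE1 = 11100001 → 3-byte char #6 = E1 84 86.
Offset 21: leading byte 0xD8 = 11011000 → 2-byte char #7 = D8 B0.
Leading byte 0xD8 = 11011000 matches 110xxxxx → 2-byte sequence.
Byte 1: 0xD8 = 11011000, payload 11000 (5 bits).
Byte 2: 0xB0 = 10110000 (10xxxxxx ✓), payload 110000.
Concatenate: 11000110000 = 0x630 (11 bits → U+0630).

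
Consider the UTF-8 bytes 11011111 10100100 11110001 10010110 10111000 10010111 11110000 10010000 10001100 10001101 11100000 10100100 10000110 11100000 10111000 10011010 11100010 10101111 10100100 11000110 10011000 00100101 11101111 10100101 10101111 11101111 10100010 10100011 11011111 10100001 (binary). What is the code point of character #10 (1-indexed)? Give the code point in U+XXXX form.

Offset 0: leading byte 0xDF = 11011111 → 2-byte char #1 = DF A4.
Offset 2: leading byte 0xF1 = 11110001 → 4-byte char #2 = F1 96 B8 97.
Offset 6: leading byte 0xF0 = 11110000 → 4-byte char #3 = F0 90 8C 8D.
Offset 10: leading byte 0xE0 = 11100000 → 3-byte char #4 = E0 A4 86.
Offset 13: leading byte 0xE0 = 11100000 → 3-byte char #5 = E0 B8 9A.
Offset 16: leading byte 0xE2 = 11100010 → 3-byte char #6 = E2 AF A4.
Offset 19: leading byte 0xC6 = 11000110 → 2-byte char #7 = C6 98.
Offset 21: leading byte 0x25 = 00100101 → 1-byte char #8 = 25.
Offset 22: leading byte 0xEF = 11101111 → 3-byte char #9 = EF A5 AF.
Offset 25: leading byte 0xEF = 11101111 → 3-byte char #10 = EF A2 A3.
Leading byte 0xEF = 11101111 matches 1110xxxx → 3-byte sequence.
Byte 1: 0xEF = 11101111, payload 1111 (4 bits).
Byte 2: 0xA2 = 10100010 (10xxxxxx ✓), payload 100010.
Byte 3: 0xA3 = 10100011 (10xxxxxx ✓), payload 100011.
Concatenate: 1111100010100011 = 0xF8A3 (16 bits → U+F8A3).

U+F8A3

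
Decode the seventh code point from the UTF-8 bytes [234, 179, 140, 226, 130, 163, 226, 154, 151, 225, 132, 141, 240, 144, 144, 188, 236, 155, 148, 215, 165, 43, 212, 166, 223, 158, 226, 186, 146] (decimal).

U+05E5

Offset 0: leading byte 0xEA = 11101010 → 3-byte char #1 = EA B3 8C.
Offset 3: leading byte 0xE2 = 11100010 → 3-byte char #2 = E2 82 A3.
Offset 6: leading byte 0xE2 = 11100010 → 3-byte char #3 = E2 9A 97.
Offset 9: leading byte 0xE1 = 11100001 → 3-byte char #4 = E1 84 8D.
Offset 12: leading byte 0xF0 = 11110000 → 4-byte char #5 = F0 90 90 BC.
Offset 16: leading byte 0xEC = 11101100 → 3-byte char #6 = EC 9B 94.
Offset 19: leading byte 0xD7 = 11010111 → 2-byte char #7 = D7 A5.
Leading byte 0xD7 = 11010111 matches 110xxxxx → 2-byte sequence.
Byte 1: 0xD7 = 11010111, payload 10111 (5 bits).
Byte 2: 0xA5 = 10100101 (10xxxxxx ✓), payload 100101.
Concatenate: 10111100101 = 0x5E5 (11 bits → U+05E5).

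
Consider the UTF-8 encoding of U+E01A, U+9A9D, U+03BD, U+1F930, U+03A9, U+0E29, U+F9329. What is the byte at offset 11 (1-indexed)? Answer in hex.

0xA4

1-indexed offset 11 is 0-indexed offset 10.
U+E01A → 3-byte form EE 80 9A at offsets 0–2.
U+9A9D → 3-byte form E9 AA 9D at offsets 3–5.
U+03BD → 2-byte form CE BD at offsets 6–7.
U+1F930 → 4-byte form F0 9F A4 B0 at offsets 8–11.
Offset 10 falls in char 4's range; it's byte 3 of F0 9F A4 B0 = 0xA4.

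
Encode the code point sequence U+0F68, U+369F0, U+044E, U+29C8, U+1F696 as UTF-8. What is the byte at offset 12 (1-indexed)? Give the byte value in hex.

0x88

1-indexed offset 12 is 0-indexed offset 11.
U+0F68 → 3-byte form E0 BD A8 at offsets 0–2.
U+369F0 → 4-byte form F0 B6 A7 B0 at offsets 3–6.
U+044E → 2-byte form D1 8E at offsets 7–8.
U+29C8 → 3-byte form E2 A7 88 at offsets 9–11.
Offset 11 falls in char 4's range; it's byte 3 of E2 A7 88 = 0x88.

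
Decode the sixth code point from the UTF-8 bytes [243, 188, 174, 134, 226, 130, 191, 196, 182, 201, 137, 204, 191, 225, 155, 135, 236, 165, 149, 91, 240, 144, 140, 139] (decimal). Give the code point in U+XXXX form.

Offset 0: leading byte 0xF3 = 11110011 → 4-byte char #1 = F3 BC AE 86.
Offset 4: leading byte 0xE2 = 11100010 → 3-byte char #2 = E2 82 BF.
Offset 7: leading byte 0xC4 = 11000100 → 2-byte char #3 = C4 B6.
Offset 9: leading byte 0xC9 = 11001001 → 2-byte char #4 = C9 89.
Offset 11: leading byte 0xCC = 11001100 → 2-byte char #5 = CC BF.
Offset 13: leading byte 0xE1 = 11100001 → 3-byte char #6 = E1 9B 87.
Leading byte 0xE1 = 11100001 matches 1110xxxx → 3-byte sequence.
Byte 1: 0xE1 = 11100001, payload 0001 (4 bits).
Byte 2: 0x9B = 10011011 (10xxxxxx ✓), payload 011011.
Byte 3: 0x87 = 10000111 (10xxxxxx ✓), payload 000111.
Concatenate: 0001011011000111 = 0x16C7 (16 bits → U+16C7).

U+16C7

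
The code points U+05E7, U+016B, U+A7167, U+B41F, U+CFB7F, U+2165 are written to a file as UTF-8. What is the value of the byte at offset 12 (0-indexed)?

U+05E7 → 2-byte form D7 A7 at offsets 0–1.
U+016B → 2-byte form C5 AB at offsets 2–3.
U+A7167 → 4-byte form F2 A7 85 A7 at offsets 4–7.
U+B41F → 3-byte form EB 90 9F at offsets 8–10.
U+CFB7F → 4-byte form F3 8F AD BF at offsets 11–14.
Offset 12 falls in char 5's range; it's byte 2 of F3 8F AD BF = 0x8F.

0x8F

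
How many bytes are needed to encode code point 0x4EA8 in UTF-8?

U+4EA8 = 0x4EA8. UTF-8 uses 1 byte below 0x80, 2 below 0x800, 3 below 0x10000, 4 up to 0x10FFFF. 0x4EA8 is in U+0800–U+FFFF → 3 bytes.

3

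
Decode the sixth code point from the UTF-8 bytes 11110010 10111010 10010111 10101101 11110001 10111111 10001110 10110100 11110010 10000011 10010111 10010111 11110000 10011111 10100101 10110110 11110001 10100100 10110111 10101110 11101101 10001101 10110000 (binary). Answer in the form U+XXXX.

Offset 0: leading byte 0xF2 = 11110010 → 4-byte char #1 = F2 BA 97 AD.
Offset 4: leading byte 0xF1 = 11110001 → 4-byte char #2 = F1 BF 8E B4.
Offset 8: leading byte 0xF2 = 11110010 → 4-byte char #3 = F2 83 97 97.
Offset 12: leading byte 0xF0 = 11110000 → 4-byte char #4 = F0 9F A5 B6.
Offset 16: leading byte 0xF1 = 11110001 → 4-byte char #5 = F1 A4 B7 AE.
Offset 20: leading byte 0xED = 11101101 → 3-byte char #6 = ED 8D B0.
Leading byte 0xED = 11101101 matches 1110xxxx → 3-byte sequence.
Byte 1: 0xED = 11101101, payload 1101 (4 bits).
Byte 2: 0x8D = 10001101 (10xxxxxx ✓), payload 001101.
Byte 3: 0xB0 = 10110000 (10xxxxxx ✓), payload 110000.
Concatenate: 1101001101110000 = 0xD370 (16 bits → U+D370).

U+D370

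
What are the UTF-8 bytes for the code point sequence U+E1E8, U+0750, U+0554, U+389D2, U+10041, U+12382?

EE 87 A8 DD 90 D5 94 F0 B8 A7 92 F0 90 81 81 F0 92 8E 82

U+E1E8: 3-byte form → EE 87 A8.
U+0750: 2-byte form → DD 90.
U+0554: 2-byte form → D5 94.
U+389D2: 4-byte form → F0 B8 A7 92.
U+10041: 4-byte form → F0 90 81 81.
U+12382: 4-byte form → F0 92 8E 82.
Concatenated (19 bytes): EE 87 A8 DD 90 D5 94 F0 B8 A7 92 F0 90 81 81 F0 92 8E 82.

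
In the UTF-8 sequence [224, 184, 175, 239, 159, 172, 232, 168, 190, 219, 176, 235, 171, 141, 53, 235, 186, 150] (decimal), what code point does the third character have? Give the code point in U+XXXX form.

Offset 0: leading byte 0xE0 = 11100000 → 3-byte char #1 = E0 B8 AF.
Offset 3: leading byte 0xEF = 11101111 → 3-byte char #2 = EF 9F AC.
Offset 6: leading byte 0xE8 = 11101000 → 3-byte char #3 = E8 A8 BE.
Leading byte 0xE8 = 11101000 matches 1110xxxx → 3-byte sequence.
Byte 1: 0xE8 = 11101000, payload 1000 (4 bits).
Byte 2: 0xA8 = 10101000 (10xxxxxx ✓), payload 101000.
Byte 3: 0xBE = 10111110 (10xxxxxx ✓), payload 111110.
Concatenate: 1000101000111110 = 0x8A3E (16 bits → U+8A3E).

U+8A3E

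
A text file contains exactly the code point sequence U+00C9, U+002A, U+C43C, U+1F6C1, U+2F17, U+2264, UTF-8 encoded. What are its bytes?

U+00C9: 2-byte form → C3 89.
U+002A: 1-byte form → 2A.
U+C43C: 3-byte form → EC 90 BC.
U+1F6C1: 4-byte form → F0 9F 9B 81.
U+2F17: 3-byte form → E2 BC 97.
U+2264: 3-byte form → E2 89 A4.
Concatenated (16 bytes): C3 89 2A EC 90 BC F0 9F 9B 81 E2 BC 97 E2 89 A4.

C3 89 2A EC 90 BC F0 9F 9B 81 E2 BC 97 E2 89 A4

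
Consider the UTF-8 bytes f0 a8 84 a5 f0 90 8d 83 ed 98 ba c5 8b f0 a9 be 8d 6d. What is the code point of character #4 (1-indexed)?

Offset 0: leading byte 0xF0 = 11110000 → 4-byte char #1 = F0 A8 84 A5.
Offset 4: leading byte 0xF0 = 11110000 → 4-byte char #2 = F0 90 8D 83.
Offset 8: leading byte 0xED = 11101101 → 3-byte char #3 = ED 98 BA.
Offset 11: leading byte 0xC5 = 11000101 → 2-byte char #4 = C5 8B.
Leading byte 0xC5 = 11000101 matches 110xxxxx → 2-byte sequence.
Byte 1: 0xC5 = 11000101, payload 00101 (5 bits).
Byte 2: 0x8B = 10001011 (10xxxxxx ✓), payload 001011.
Concatenate: 00101001011 = 0x14B (11 bits → U+014B).

U+014B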